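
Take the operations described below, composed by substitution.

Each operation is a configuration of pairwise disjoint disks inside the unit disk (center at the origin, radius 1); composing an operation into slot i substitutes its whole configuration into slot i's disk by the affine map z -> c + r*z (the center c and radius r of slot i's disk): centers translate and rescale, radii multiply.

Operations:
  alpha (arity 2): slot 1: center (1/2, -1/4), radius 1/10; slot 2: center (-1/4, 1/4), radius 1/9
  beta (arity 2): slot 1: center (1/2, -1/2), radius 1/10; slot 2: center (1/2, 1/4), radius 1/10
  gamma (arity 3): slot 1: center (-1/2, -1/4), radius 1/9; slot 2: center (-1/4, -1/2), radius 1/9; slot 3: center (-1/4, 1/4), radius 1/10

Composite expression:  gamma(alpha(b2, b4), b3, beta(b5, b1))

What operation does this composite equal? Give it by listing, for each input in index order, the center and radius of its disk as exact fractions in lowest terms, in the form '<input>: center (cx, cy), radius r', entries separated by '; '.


Only the slot chain above each b matters under gamma; compose those maps.
for b2, the 2-step affine chain lands on center (-4/9, -5/18), radius 1/90
for b4, the 2-step affine chain lands on center (-19/36, -2/9), radius 1/81
for b3, the 1-step affine chain lands on center (-1/4, -1/2), radius 1/9
for b5, the 2-step affine chain lands on center (-1/5, 1/5), radius 1/100
for b1, the 2-step affine chain lands on center (-1/5, 11/40), radius 1/100

b1: center (-1/5, 11/40), radius 1/100; b2: center (-4/9, -5/18), radius 1/90; b3: center (-1/4, -1/2), radius 1/9; b4: center (-19/36, -2/9), radius 1/81; b5: center (-1/5, 1/5), radius 1/100


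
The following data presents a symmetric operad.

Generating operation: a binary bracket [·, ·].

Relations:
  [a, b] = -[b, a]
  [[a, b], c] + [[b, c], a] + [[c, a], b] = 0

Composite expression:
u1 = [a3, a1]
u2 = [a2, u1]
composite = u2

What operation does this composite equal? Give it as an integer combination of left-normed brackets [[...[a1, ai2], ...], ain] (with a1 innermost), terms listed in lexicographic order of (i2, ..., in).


A multilinear Lie element is pinned by a1-initial words (a1 innermost).
Composite bracket: [a2, [a3, a1]]
The bracket unfolds into 4 signed words via [a, b] = ab - ba (2^2 = 4).
Words beginning with a1 determine it all:
  word a1a3a2 has sign +1, contributing +[[a1, a3], a2]

[[a1, a3], a2]


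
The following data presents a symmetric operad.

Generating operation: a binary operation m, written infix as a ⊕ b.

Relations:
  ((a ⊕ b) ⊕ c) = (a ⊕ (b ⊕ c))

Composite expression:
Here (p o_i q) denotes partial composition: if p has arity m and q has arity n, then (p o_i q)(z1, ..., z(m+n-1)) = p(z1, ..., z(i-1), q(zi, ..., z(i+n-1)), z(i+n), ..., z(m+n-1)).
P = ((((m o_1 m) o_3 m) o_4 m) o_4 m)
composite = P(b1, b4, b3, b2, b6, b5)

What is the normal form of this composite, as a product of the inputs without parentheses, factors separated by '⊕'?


b1 ⊕ b4 ⊕ b3 ⊕ b2 ⊕ b6 ⊕ b5

Key point: m is associative — brackets drop, the b-order remains.
(b1 ⊕ b4) unparenthesizes to b1 ⊕ b4
(b2 ⊕ b6) unparenthesizes to b2 ⊕ b6
((b2 ⊕ b6) ⊕ b5) unparenthesizes to b2 ⊕ b6 ⊕ b5
(b3 ⊕ ((b2 ⊕ b6) ⊕ b5)) unparenthesizes to b3 ⊕ b2 ⊕ b6 ⊕ b5
((b1 ⊕ b4) ⊕ (b3 ⊕ ((b2 ⊕ b6) ⊕ b5))) unparenthesizes to b1 ⊕ b4 ⊕ b3 ⊕ b2 ⊕ b6 ⊕ b5


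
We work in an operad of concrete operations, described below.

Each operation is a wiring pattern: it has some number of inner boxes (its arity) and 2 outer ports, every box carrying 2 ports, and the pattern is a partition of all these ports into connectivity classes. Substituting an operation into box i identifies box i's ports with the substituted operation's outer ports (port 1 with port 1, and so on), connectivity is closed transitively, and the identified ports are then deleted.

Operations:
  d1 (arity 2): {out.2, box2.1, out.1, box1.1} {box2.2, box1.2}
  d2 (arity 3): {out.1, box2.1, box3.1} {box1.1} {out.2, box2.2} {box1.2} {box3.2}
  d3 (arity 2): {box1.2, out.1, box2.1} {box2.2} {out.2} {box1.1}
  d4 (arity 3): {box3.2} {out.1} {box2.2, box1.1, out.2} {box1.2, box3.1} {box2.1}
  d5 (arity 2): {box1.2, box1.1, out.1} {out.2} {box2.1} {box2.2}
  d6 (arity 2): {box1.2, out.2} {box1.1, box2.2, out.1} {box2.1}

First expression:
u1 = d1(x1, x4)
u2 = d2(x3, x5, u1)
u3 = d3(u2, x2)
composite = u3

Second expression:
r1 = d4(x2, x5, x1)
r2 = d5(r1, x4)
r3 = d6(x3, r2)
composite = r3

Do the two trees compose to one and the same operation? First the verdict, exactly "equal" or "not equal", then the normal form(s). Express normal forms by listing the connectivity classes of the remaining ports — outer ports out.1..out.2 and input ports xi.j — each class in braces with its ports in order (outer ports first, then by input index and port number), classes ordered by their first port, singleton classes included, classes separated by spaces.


not equal — first {out.1, x2.1, x5.2} {out.2} {x1.1, x4.1, x5.1} {x1.2, x4.2} {x2.2} {x3.1} {x3.2}, second {out.1, x3.1} {out.2, x3.2} {x1.1, x2.2} {x1.2} {x2.1, x5.2} {x4.1} {x4.2} {x5.1}

In normal form, the first expression is {out.1, x2.1, x5.2} {out.2} {x1.1, x4.1, x5.1} {x1.2, x4.2} {x2.2} {x3.1} {x3.2}
In normal form, the second expression is {out.1, x3.1} {out.2, x3.2} {x1.1, x2.2} {x1.2} {x2.1, x5.2} {x4.1} {x4.2} {x5.1}
They disagree, so not equal.


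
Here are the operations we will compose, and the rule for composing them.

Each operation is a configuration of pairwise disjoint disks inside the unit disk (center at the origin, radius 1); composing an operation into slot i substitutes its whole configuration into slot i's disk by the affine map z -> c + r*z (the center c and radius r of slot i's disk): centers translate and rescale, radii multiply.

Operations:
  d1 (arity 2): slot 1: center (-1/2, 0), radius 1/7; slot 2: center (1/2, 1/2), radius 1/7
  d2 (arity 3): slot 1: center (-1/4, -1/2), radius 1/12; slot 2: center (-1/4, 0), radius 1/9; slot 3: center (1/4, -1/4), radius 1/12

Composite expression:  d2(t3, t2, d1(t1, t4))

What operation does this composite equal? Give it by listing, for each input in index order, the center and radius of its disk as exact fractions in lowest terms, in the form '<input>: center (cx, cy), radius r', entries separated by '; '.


t1: center (5/24, -1/4), radius 1/84; t2: center (-1/4, 0), radius 1/9; t3: center (-1/4, -1/2), radius 1/12; t4: center (7/24, -5/24), radius 1/84

Below d2, radii multiply path by path; the t-disk centers shift.
t3: after 1 affine step, its disk has center (-1/4, -1/2), radius 1/12
t2: after 1 affine step, its disk has center (-1/4, 0), radius 1/9
t1: after 2 affine steps, its disk has center (5/24, -1/4), radius 1/84
t4: after 2 affine steps, its disk has center (7/24, -5/24), radius 1/84


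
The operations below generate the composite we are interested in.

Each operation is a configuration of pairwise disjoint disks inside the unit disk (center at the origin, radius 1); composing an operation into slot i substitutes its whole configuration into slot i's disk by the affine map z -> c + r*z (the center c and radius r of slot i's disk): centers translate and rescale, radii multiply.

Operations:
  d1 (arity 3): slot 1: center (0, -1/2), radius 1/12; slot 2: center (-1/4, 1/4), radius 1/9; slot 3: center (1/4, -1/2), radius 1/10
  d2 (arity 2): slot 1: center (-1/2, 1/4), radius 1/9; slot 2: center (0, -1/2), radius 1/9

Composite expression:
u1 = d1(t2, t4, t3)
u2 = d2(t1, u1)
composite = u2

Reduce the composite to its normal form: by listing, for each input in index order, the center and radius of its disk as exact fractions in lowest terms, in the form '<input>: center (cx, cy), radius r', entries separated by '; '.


Only the slot chain above each t matters under d2; compose those maps.
input t1: applying the 1 nested substitution gives center (-1/2, 1/4), radius 1/9
input t2: applying the 2 nested substitutions gives center (0, -5/9), radius 1/108
input t4: applying the 2 nested substitutions gives center (-1/36, -17/36), radius 1/81
input t3: applying the 2 nested substitutions gives center (1/36, -5/9), radius 1/90

t1: center (-1/2, 1/4), radius 1/9; t2: center (0, -5/9), radius 1/108; t3: center (1/36, -5/9), radius 1/90; t4: center (-1/36, -17/36), radius 1/81


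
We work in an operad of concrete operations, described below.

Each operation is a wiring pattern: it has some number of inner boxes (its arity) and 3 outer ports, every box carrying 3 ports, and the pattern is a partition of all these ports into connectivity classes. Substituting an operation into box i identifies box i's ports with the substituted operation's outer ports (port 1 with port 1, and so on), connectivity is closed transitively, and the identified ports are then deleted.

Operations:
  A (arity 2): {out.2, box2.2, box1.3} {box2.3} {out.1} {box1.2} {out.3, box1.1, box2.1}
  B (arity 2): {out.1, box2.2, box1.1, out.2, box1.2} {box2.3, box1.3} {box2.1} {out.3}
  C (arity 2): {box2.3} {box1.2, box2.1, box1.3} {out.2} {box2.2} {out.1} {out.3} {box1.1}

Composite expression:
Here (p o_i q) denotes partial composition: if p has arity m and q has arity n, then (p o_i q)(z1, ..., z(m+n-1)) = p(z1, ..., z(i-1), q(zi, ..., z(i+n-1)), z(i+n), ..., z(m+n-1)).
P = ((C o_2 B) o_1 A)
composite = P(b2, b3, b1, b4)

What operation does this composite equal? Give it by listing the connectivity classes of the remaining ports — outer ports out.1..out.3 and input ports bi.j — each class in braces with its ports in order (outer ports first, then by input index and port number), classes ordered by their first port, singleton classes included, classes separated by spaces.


{out.1} {out.2} {out.3} {b1.1, b1.2, b2.1, b2.3, b3.1, b3.2, b4.2} {b1.3, b4.3} {b2.2} {b3.3} {b4.1}

Two ports join when wires chain via C-identified ports.
the subtree at A composes to {out.1} {out.2, b2.3, b3.2} {out.3, b2.1, b3.1} {b2.2} {b3.3} on (b2, b3); out.j = own outer ports
the subtree at B composes to {out.1, out.2, b1.1, b1.2, b4.2} {out.3} {b1.3, b4.3} {b4.1} on (b1, b4); out.j = own outer ports
the subtree at C composes to {out.1} {out.2} {out.3} {b1.1, b1.2, b2.1, b2.3, b3.1, b3.2, b4.2} {b1.3, b4.3} {b2.2} {b3.3} {b4.1} on (b2, b3, b1, b4); out.j = own outer ports


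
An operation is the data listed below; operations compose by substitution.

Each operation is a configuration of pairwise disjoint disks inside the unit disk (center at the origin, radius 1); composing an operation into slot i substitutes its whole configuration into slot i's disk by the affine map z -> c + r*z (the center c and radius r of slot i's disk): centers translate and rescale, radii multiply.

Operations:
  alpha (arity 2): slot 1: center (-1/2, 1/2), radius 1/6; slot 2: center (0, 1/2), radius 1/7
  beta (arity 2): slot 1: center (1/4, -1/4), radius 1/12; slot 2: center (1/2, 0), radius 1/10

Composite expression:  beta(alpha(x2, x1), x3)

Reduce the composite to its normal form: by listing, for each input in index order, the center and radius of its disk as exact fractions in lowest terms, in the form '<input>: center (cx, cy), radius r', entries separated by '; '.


Only the slot chain above each x matters under beta; compose those maps.
x2 passes through 2 substitutions, ending at center (5/24, -5/24), radius 1/72
x1 passes through 2 substitutions, ending at center (1/4, -5/24), radius 1/84
x3 passes through 1 substitution, ending at center (1/2, 0), radius 1/10

x1: center (1/4, -5/24), radius 1/84; x2: center (5/24, -5/24), radius 1/72; x3: center (1/2, 0), radius 1/10


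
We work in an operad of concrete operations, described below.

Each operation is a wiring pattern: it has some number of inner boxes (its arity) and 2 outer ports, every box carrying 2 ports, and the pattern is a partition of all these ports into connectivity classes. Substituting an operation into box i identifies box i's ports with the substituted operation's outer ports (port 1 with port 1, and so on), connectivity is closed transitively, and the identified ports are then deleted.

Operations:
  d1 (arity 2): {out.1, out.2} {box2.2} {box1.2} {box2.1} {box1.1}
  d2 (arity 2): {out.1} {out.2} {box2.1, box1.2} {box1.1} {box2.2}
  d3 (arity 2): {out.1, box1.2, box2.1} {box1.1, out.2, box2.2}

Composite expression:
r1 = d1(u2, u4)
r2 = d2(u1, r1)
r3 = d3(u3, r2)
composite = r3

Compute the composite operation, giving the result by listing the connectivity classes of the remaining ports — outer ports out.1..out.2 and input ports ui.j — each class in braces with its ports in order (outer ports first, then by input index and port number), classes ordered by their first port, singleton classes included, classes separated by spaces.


{out.1, u3.2} {out.2, u3.1} {u1.1} {u1.2} {u2.1} {u2.2} {u4.1} {u4.2}

Reachability decides: close wires over d3-identified ports.
through d1, on inputs (u2, u4): {out.1, out.2} {u2.1} {u2.2} {u4.1} {u4.2} (out.j = stage outer ports)
through d2, on inputs (u1, u2, u4): {out.1} {out.2} {u1.1} {u1.2} {u2.1} {u2.2} {u4.1} {u4.2} (out.j = stage outer ports)
through d3, on inputs (u3, u1, u2, u4): {out.1, u3.2} {out.2, u3.1} {u1.1} {u1.2} {u2.1} {u2.2} {u4.1} {u4.2} (out.j = stage outer ports)


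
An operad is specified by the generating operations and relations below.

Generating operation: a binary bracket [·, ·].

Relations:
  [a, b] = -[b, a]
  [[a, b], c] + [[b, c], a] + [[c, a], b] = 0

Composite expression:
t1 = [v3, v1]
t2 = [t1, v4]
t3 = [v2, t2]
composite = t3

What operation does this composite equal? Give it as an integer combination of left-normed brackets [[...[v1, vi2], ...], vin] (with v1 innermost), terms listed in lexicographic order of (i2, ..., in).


Antisymmetry and Jacobi reduce to v1-anchored left-normed brackets.
Composite bracket: [v2, [[v3, v1], v4]]
Full expansion: 8 signed words from ab - ba (2^3 = 8).
The v1-initial words carry the normal form:
  v1v3v4v2 appears with sign +1, giving the term +[[[v1, v3], v4], v2]

[[[v1, v3], v4], v2]


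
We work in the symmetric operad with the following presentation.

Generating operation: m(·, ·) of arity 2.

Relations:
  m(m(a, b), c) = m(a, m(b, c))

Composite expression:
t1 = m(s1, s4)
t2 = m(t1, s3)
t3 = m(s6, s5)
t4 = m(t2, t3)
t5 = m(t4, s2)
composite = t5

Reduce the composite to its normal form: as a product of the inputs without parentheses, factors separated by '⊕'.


The m-tree's shape is irrelevant; the s-reading-order decides.
m(s1, s4) collapses to s1 ⊕ s4
m(m(s1, s4), s3) collapses to s1 ⊕ s4 ⊕ s3
m(s6, s5) collapses to s6 ⊕ s5
m(m(m(s1, s4), s3), m(s6, s5)) collapses to s1 ⊕ s4 ⊕ s3 ⊕ s6 ⊕ s5
m(m(m(m(s1, s4), s3), m(s6, s5)), s2) collapses to s1 ⊕ s4 ⊕ s3 ⊕ s6 ⊕ s5 ⊕ s2

s1 ⊕ s4 ⊕ s3 ⊕ s6 ⊕ s5 ⊕ s2


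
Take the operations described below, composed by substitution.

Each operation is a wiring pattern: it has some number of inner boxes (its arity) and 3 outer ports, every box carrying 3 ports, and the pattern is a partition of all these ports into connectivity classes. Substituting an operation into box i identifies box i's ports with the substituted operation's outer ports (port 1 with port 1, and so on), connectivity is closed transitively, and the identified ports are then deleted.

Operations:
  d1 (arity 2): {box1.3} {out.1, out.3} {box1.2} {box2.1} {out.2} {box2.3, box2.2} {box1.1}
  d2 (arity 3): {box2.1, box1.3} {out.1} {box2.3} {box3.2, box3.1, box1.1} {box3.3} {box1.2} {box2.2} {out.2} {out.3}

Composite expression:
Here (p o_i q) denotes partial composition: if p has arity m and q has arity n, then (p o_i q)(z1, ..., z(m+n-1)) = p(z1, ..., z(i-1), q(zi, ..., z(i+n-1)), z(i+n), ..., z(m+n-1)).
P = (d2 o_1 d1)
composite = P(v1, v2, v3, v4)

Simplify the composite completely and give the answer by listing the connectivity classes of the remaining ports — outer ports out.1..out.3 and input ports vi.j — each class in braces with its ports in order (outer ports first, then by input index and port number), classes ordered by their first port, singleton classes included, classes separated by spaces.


{out.1} {out.2} {out.3} {v1.1} {v1.2} {v1.3} {v2.1} {v2.2, v2.3} {v3.1, v4.1, v4.2} {v3.2} {v3.3} {v4.3}

After gluing at d2, chains via deleted ports link the v-ports.
after d1, the pattern on (v1, v2) reads {out.1, out.3} {out.2} {v1.1} {v1.2} {v1.3} {v2.1} {v2.2, v2.3} (out.j = its outer ports)
after d2, the pattern on (v1, v2, v3, v4) reads {out.1} {out.2} {out.3} {v1.1} {v1.2} {v1.3} {v2.1} {v2.2, v2.3} {v3.1, v4.1, v4.2} {v3.2} {v3.3} {v4.3} (out.j = its outer ports)


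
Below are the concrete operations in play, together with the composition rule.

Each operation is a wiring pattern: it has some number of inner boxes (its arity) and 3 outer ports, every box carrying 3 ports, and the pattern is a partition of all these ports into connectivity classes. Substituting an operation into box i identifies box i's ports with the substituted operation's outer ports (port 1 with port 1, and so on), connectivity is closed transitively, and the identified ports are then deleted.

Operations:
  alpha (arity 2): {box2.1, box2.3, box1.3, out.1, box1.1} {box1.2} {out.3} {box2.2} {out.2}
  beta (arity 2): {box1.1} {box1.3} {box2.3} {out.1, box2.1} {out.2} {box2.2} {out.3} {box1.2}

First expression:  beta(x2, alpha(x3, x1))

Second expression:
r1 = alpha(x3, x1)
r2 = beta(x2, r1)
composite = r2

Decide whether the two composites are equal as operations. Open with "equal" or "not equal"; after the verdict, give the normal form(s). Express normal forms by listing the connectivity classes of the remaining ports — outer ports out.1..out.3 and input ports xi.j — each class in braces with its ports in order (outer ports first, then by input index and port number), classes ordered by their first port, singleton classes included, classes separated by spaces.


The first composite normalizes to {out.1, x1.1, x1.3, x3.1, x3.3} {out.2} {out.3} {x1.2} {x2.1} {x2.2} {x2.3} {x3.2}
The second composite normalizes to {out.1, x1.1, x1.3, x3.1, x3.3} {out.2} {out.3} {x1.2} {x2.1} {x2.2} {x2.3} {x3.2}
Both agree, so they are equal.

equal; both compose to {out.1, x1.1, x1.3, x3.1, x3.3} {out.2} {out.3} {x1.2} {x2.1} {x2.2} {x2.3} {x3.2}


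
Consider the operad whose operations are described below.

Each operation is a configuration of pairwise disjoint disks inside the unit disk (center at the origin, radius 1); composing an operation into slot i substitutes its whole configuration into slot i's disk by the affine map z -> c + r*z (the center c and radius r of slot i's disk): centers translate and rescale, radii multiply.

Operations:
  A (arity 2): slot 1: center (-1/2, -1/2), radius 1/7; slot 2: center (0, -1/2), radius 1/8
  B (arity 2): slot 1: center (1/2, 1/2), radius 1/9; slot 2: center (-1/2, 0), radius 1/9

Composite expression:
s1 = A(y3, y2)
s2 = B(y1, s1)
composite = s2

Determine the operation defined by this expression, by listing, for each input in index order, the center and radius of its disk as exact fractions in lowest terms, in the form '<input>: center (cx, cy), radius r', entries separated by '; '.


y1: center (1/2, 1/2), radius 1/9; y2: center (-1/2, -1/18), radius 1/72; y3: center (-5/9, -1/18), radius 1/63

Nesting under B composes maps z -> c + r*z down each y-path.
for y1, the 1-step affine chain lands on center (1/2, 1/2), radius 1/9
for y3, the 2-step affine chain lands on center (-5/9, -1/18), radius 1/63
for y2, the 2-step affine chain lands on center (-1/2, -1/18), radius 1/72


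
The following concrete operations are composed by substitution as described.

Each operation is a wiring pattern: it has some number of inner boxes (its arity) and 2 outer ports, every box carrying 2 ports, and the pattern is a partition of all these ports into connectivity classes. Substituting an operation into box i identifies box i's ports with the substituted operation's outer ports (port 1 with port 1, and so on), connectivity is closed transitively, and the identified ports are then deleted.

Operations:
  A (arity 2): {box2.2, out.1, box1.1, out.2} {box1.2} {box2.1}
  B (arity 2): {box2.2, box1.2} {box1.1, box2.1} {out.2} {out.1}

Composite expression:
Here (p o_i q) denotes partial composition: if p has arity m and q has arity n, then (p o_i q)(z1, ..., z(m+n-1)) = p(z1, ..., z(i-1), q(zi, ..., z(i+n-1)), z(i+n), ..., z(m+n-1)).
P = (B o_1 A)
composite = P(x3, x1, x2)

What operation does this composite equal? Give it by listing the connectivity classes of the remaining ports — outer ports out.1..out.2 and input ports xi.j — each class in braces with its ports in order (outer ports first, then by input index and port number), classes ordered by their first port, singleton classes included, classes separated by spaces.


Substituting into B glues patterns; closure does the rest.
stage A: inputs (x3, x1), connectivity {out.1, out.2, x1.2, x3.1} {x1.1} {x3.2}, out.j its boundary
stage B: inputs (x3, x1, x2), connectivity {out.1} {out.2} {x1.1} {x1.2, x2.1, x2.2, x3.1} {x3.2}, out.j its boundary

{out.1} {out.2} {x1.1} {x1.2, x2.1, x2.2, x3.1} {x3.2}


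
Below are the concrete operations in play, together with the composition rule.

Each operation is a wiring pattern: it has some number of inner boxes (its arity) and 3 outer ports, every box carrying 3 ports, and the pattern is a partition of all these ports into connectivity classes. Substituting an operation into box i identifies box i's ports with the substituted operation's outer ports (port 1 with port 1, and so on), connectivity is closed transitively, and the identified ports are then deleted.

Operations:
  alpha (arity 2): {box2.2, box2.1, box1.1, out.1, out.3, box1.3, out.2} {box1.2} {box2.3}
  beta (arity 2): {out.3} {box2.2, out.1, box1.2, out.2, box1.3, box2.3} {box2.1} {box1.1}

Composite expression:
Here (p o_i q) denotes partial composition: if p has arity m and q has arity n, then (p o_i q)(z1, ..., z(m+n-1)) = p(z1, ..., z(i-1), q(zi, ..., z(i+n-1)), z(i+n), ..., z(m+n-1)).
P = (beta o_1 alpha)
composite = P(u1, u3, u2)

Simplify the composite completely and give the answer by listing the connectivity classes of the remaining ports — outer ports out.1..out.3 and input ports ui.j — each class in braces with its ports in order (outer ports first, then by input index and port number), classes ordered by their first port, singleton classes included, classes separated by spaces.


{out.1, out.2, u1.1, u1.3, u2.2, u2.3, u3.1, u3.2} {out.3} {u1.2} {u2.1} {u3.3}

Two ports join when wires chain via beta-identified ports.
after alpha, the pattern on (u1, u3) reads {out.1, out.2, out.3, u1.1, u1.3, u3.1, u3.2} {u1.2} {u3.3} (out.j = its outer ports)
after beta, the pattern on (u1, u3, u2) reads {out.1, out.2, u1.1, u1.3, u2.2, u2.3, u3.1, u3.2} {out.3} {u1.2} {u2.1} {u3.3} (out.j = its outer ports)


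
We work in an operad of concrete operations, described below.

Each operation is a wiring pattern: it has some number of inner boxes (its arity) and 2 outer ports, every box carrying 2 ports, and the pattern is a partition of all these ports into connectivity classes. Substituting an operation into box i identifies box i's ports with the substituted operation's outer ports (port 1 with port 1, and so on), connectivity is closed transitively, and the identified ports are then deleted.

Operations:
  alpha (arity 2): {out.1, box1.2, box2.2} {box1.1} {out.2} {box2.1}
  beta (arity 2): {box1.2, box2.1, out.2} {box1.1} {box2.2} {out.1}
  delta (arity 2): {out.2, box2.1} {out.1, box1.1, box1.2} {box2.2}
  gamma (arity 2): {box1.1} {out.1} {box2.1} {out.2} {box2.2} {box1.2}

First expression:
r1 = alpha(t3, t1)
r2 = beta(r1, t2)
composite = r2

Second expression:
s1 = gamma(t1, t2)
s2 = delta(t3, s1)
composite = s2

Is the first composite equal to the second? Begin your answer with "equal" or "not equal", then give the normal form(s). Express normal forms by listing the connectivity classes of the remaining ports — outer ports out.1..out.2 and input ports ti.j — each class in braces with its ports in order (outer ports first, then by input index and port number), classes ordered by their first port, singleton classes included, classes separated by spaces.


not equal: they reduce to {out.1} {out.2, t2.1} {t1.1} {t1.2, t3.2} {t2.2} {t3.1} and {out.1, t3.1, t3.2} {out.2} {t1.1} {t1.2} {t2.1} {t2.2}

Reducing the first expression gives {out.1} {out.2, t2.1} {t1.1} {t1.2, t3.2} {t2.2} {t3.1}
Reducing the second expression gives {out.1, t3.1, t3.2} {out.2} {t1.1} {t1.2} {t2.1} {t2.2}
They disagree, so not equal.


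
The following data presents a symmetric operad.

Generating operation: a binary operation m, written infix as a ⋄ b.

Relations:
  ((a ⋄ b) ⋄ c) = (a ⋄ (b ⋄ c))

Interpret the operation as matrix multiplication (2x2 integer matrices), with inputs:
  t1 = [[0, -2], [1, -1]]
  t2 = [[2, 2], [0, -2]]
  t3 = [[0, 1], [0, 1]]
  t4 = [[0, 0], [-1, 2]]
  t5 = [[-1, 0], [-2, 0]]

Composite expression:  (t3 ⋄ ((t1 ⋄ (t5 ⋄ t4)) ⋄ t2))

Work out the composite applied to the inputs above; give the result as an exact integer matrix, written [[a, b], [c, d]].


[[0, 0], [0, 0]]

(t5 ⋄ t4) = [[0, 0], [0, 0]]
(t1 ⋄ (t5 ⋄ t4)) = [[0, 0], [0, 0]]
((t1 ⋄ (t5 ⋄ t4)) ⋄ t2) = [[0, 0], [0, 0]]
(t3 ⋄ ((t1 ⋄ (t5 ⋄ t4)) ⋄ t2)) = [[0, 0], [0, 0]]


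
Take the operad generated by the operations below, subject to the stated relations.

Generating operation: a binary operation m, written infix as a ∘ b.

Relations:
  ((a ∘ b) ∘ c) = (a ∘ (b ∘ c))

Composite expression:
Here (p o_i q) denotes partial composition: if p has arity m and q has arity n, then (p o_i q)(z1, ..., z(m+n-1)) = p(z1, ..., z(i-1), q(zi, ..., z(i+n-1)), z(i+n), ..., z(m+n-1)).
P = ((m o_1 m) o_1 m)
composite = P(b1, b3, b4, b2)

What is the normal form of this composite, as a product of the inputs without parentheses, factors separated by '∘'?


b1 ∘ b3 ∘ b4 ∘ b2

The m-tree's shape is irrelevant; the b-reading-order decides.
(b1 ∘ b3) flattens to b1 ∘ b3
((b1 ∘ b3) ∘ b4) flattens to b1 ∘ b3 ∘ b4
(((b1 ∘ b3) ∘ b4) ∘ b2) flattens to b1 ∘ b3 ∘ b4 ∘ b2


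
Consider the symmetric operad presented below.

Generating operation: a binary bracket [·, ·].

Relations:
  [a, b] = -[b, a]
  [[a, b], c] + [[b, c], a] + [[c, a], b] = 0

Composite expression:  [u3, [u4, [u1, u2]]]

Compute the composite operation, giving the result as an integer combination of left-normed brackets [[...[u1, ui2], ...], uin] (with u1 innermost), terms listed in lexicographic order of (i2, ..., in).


[[[u1, u2], u4], u3]

Expand each bracket as ab - ba; the u1-initial words give the coefficients.
Composite bracket: [u3, [u4, [u1, u2]]]
Each bracket splits as ab - ba, giving 8 signed words (2^3 = 8).
Only words starting with u1 matter:
  sign of u1u2u4u3 is +1, so it contributes +[[[u1, u2], u4], u3]


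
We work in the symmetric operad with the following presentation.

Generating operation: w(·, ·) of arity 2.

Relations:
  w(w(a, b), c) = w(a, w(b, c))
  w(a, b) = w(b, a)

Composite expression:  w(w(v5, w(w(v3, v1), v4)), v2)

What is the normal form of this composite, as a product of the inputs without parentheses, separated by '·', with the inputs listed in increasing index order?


Key point: w commutes, so take the v-inputs in any fixed order.
w(v3, v1) unparenthesizes to v3 · v1
w(w(v3, v1), v4) unparenthesizes to v3 · v1 · v4
w(v5, w(w(v3, v1), v4)) unparenthesizes to v5 · v3 · v1 · v4
w(w(v5, w(w(v3, v1), v4)), v2) unparenthesizes to v5 · v3 · v1 · v4 · v2
commutativity sorts the factors: v1 · v2 · v3 · v4 · v5

v1 · v2 · v3 · v4 · v5


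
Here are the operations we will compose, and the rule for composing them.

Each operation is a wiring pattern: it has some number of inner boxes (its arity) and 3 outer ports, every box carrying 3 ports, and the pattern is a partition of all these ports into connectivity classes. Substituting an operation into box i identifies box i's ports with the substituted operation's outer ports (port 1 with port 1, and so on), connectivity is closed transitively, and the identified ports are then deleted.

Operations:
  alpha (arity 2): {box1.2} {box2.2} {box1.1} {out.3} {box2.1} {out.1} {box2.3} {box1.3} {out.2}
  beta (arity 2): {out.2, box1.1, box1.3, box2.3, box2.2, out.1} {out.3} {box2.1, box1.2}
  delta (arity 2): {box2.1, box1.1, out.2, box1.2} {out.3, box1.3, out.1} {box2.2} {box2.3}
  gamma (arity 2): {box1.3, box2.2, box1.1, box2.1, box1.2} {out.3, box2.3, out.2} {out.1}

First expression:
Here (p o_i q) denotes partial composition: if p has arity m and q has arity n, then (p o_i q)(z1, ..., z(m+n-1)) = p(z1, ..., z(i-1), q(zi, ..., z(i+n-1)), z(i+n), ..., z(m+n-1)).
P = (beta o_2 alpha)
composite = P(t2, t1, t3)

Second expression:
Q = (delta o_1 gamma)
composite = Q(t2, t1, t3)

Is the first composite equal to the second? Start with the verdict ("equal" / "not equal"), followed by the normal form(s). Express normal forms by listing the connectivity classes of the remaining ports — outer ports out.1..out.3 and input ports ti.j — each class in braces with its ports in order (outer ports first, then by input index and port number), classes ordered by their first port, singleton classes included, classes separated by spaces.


not equal; first: {out.1, out.2, t2.1, t2.3} {out.3} {t1.1} {t1.2} {t1.3} {t2.2} {t3.1} {t3.2} {t3.3}; second: {out.1, out.2, out.3, t1.3, t3.1} {t1.1, t1.2, t2.1, t2.2, t2.3} {t3.2} {t3.3}


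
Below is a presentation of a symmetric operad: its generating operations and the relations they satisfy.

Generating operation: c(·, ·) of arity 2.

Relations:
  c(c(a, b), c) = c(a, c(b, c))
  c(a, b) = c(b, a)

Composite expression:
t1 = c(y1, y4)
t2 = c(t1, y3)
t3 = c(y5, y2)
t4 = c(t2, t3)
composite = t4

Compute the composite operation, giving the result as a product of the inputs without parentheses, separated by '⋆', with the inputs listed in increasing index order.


y1 ⋆ y2 ⋆ y3 ⋆ y4 ⋆ y5

Both nesting and order wash out for c; what remains is which y's occur.
c(y1, y4) collapses to y1 ⋆ y4
c(c(y1, y4), y3) collapses to y1 ⋆ y4 ⋆ y3
c(y5, y2) collapses to y5 ⋆ y2
c(c(c(y1, y4), y3), c(y5, y2)) collapses to y1 ⋆ y4 ⋆ y3 ⋆ y5 ⋆ y2
putting the inputs in ascending order: y1 ⋆ y2 ⋆ y3 ⋆ y4 ⋆ y5


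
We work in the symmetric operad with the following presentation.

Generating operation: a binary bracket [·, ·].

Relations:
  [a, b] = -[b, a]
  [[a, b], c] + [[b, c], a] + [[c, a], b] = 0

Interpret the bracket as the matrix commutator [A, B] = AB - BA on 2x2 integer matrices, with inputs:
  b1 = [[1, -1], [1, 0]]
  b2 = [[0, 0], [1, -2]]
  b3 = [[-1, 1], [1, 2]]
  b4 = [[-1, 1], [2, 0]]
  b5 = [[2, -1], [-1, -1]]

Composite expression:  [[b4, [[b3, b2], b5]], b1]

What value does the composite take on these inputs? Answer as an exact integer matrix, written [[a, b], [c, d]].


[b3, b2] = [[1, -2], [5, -1]]
[[b3, b2], b5] = [[7, 4], [17, -7]]
[b4, [[b3, b2], b5]] = [[9, -18], [45, -9]]
[[b4, [[b3, b2], b5]], b1] = [[27, 0], [27, -27]]

[[27, 0], [27, -27]]


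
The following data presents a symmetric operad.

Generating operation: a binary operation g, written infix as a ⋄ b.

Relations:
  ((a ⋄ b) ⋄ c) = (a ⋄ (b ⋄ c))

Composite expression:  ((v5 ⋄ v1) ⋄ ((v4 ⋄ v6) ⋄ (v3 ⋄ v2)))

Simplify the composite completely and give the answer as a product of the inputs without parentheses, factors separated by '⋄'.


All parenthesizations of g agree; list the v-inputs left to right.
(v5 ⋄ v1) flattens to v5 ⋄ v1
(v4 ⋄ v6) flattens to v4 ⋄ v6
(v3 ⋄ v2) flattens to v3 ⋄ v2
((v4 ⋄ v6) ⋄ (v3 ⋄ v2)) flattens to v4 ⋄ v6 ⋄ v3 ⋄ v2
((v5 ⋄ v1) ⋄ ((v4 ⋄ v6) ⋄ (v3 ⋄ v2))) flattens to v5 ⋄ v1 ⋄ v4 ⋄ v6 ⋄ v3 ⋄ v2

v5 ⋄ v1 ⋄ v4 ⋄ v6 ⋄ v3 ⋄ v2


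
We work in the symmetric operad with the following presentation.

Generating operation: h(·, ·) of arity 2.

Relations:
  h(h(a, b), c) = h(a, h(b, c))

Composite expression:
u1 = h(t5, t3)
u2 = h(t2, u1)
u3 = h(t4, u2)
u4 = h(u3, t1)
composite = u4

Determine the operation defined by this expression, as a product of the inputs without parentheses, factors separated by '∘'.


t4 ∘ t2 ∘ t5 ∘ t3 ∘ t1

Every regrouping of h is equal, so read the t-inputs in written order.
h(t5, t3) collapses to t5 ∘ t3
h(t2, h(t5, t3)) collapses to t2 ∘ t5 ∘ t3
h(t4, h(t2, h(t5, t3))) collapses to t4 ∘ t2 ∘ t5 ∘ t3
h(h(t4, h(t2, h(t5, t3))), t1) collapses to t4 ∘ t2 ∘ t5 ∘ t3 ∘ t1


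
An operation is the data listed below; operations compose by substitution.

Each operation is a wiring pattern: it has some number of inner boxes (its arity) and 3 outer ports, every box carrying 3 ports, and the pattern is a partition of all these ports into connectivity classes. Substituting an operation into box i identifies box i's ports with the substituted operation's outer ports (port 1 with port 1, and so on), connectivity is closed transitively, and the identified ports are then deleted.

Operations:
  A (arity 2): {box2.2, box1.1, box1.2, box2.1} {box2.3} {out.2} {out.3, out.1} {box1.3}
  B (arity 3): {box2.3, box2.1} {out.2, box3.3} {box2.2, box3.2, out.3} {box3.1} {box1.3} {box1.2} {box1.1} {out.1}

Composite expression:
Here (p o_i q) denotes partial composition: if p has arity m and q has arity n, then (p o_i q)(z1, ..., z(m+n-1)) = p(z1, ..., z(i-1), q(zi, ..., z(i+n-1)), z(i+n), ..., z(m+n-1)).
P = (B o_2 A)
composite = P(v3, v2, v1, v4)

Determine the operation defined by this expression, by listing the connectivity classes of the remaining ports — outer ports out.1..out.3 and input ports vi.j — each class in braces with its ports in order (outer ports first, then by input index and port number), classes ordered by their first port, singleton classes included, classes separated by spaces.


{out.1} {out.2, v4.3} {out.3, v4.2} {v1.1, v1.2, v2.1, v2.2} {v1.3} {v2.3} {v3.1} {v3.2} {v3.3} {v4.1}

Reachability decides: close wires over B-identified ports.
after A, the pattern on (v2, v1) reads {out.1, out.3} {out.2} {v1.1, v1.2, v2.1, v2.2} {v1.3} {v2.3} (out.j = its outer ports)
after B, the pattern on (v3, v2, v1, v4) reads {out.1} {out.2, v4.3} {out.3, v4.2} {v1.1, v1.2, v2.1, v2.2} {v1.3} {v2.3} {v3.1} {v3.2} {v3.3} {v4.1} (out.j = its outer ports)


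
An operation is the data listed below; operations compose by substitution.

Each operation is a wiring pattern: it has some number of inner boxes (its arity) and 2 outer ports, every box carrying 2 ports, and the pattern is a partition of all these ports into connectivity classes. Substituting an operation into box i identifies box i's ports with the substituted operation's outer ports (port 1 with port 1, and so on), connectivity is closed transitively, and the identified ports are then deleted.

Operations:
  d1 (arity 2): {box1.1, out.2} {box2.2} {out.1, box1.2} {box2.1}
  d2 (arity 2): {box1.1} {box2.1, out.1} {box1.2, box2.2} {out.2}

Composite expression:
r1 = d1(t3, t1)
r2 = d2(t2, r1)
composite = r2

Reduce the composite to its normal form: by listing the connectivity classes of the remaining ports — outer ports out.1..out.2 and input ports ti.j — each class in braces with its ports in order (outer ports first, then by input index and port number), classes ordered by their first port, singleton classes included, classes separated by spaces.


Treat the ports identified at d2 as solder joints: merge, then drop.
through d1, on inputs (t3, t1): {out.1, t3.2} {out.2, t3.1} {t1.1} {t1.2} (out.j = stage outer ports)
through d2, on inputs (t2, t3, t1): {out.1, t3.2} {out.2} {t1.1} {t1.2} {t2.1} {t2.2, t3.1} (out.j = stage outer ports)

{out.1, t3.2} {out.2} {t1.1} {t1.2} {t2.1} {t2.2, t3.1}


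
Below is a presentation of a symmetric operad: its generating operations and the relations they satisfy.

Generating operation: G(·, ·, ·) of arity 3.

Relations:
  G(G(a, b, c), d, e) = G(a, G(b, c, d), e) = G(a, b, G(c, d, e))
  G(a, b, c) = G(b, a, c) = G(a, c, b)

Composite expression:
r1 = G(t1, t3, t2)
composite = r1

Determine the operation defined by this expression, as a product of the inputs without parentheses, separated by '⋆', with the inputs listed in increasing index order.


Shape and order are irrelevant to G; the t-input set decides.
G(t1, t3, t2) collapses to t1 ⋆ t3 ⋆ t2
the factors in increasing index order: t1 ⋆ t2 ⋆ t3

t1 ⋆ t2 ⋆ t3


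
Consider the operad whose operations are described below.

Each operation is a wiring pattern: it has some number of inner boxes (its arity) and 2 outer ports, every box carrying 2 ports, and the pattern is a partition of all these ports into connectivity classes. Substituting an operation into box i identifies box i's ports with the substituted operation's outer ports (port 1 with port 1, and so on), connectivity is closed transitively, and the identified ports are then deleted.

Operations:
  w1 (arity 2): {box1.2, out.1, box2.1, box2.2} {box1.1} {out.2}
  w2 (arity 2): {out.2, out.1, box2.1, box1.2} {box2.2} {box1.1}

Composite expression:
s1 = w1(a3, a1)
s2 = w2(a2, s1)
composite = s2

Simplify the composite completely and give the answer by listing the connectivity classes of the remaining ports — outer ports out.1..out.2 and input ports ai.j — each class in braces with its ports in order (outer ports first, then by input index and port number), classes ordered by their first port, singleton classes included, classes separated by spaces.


{out.1, out.2, a1.1, a1.2, a2.2, a3.2} {a2.1} {a3.1}

Substituting into w2 glues patterns; closure does the rest.
composing w1 on (a3, a1), with out.j its own outer ports: {out.1, a1.1, a1.2, a3.2} {out.2} {a3.1}
composing w2 on (a2, a3, a1), with out.j its own outer ports: {out.1, out.2, a1.1, a1.2, a2.2, a3.2} {a2.1} {a3.1}


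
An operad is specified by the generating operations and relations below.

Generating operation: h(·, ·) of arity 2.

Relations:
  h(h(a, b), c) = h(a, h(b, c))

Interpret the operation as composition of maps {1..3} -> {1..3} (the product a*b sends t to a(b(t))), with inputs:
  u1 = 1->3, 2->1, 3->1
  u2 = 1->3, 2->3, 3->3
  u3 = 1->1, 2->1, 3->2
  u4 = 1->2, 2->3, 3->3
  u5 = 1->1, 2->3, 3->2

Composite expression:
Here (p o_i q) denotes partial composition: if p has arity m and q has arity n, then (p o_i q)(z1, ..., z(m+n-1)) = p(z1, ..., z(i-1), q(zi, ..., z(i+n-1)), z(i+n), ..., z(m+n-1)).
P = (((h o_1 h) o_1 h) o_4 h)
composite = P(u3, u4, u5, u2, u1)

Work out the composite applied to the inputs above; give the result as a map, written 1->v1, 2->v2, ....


1->2, 2->2, 3->2


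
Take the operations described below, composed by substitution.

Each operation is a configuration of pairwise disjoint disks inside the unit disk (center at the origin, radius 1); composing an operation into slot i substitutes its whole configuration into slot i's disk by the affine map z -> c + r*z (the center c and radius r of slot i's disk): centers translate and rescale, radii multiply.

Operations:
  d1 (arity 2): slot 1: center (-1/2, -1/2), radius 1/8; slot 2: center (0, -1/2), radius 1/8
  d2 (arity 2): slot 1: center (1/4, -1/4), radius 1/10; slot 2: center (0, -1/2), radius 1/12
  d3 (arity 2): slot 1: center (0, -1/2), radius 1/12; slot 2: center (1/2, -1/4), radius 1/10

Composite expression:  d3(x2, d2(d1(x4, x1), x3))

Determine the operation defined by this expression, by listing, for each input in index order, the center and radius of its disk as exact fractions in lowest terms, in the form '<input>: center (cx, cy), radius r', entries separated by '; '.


Each x-disk chains the slot maps above it in d3; radii multiply.
tracing x2 down its 1-map path: center (0, -1/2), radius 1/12
tracing x4 down its 3-map path: center (13/25, -7/25), radius 1/800
tracing x1 down its 3-map path: center (21/40, -7/25), radius 1/800
tracing x3 down its 2-map path: center (1/2, -3/10), radius 1/120

x1: center (21/40, -7/25), radius 1/800; x2: center (0, -1/2), radius 1/12; x3: center (1/2, -3/10), radius 1/120; x4: center (13/25, -7/25), radius 1/800


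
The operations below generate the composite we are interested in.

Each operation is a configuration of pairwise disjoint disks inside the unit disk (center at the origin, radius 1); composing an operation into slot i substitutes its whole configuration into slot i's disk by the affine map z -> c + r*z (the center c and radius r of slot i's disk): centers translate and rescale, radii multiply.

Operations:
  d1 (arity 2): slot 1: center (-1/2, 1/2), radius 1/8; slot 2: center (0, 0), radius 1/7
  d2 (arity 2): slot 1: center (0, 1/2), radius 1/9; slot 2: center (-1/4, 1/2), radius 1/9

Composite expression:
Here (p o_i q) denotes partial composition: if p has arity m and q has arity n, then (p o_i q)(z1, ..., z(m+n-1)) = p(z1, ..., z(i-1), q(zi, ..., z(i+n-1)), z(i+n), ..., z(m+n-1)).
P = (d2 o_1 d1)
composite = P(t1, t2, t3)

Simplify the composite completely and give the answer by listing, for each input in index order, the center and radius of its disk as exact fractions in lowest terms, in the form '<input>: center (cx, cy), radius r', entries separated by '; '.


Only the slot chain above each t matters under d2; compose those maps.
tracing t1 down its 2-map path: center (-1/18, 5/9), radius 1/72
tracing t2 down its 2-map path: center (0, 1/2), radius 1/63
tracing t3 down its 1-map path: center (-1/4, 1/2), radius 1/9

t1: center (-1/18, 5/9), radius 1/72; t2: center (0, 1/2), radius 1/63; t3: center (-1/4, 1/2), radius 1/9
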